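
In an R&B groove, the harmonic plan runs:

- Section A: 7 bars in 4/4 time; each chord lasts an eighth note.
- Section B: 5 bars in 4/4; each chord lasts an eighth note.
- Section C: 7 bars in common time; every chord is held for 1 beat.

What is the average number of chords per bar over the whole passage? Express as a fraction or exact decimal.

124/19 chords per bar

A: 7 bars of 4 beats is 28 beats; at 0.5 beats each that's 56 chords.
B: 5 bars of 4 beats is 20 beats; at 0.5 beats each that's 40 chords.
C: 7 bars of 4 beats is 28 beats; at 1 beat each that's 28 chords.
Overall: 124 chords over 19 bars → 124/19 = 124/19 chords per bar.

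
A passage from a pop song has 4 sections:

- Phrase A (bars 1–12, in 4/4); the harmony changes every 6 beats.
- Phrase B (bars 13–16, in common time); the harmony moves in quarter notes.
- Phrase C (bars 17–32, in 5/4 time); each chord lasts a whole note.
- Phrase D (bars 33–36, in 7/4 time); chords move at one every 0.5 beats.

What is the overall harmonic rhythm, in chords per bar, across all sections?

A: 12 × 4 = 48 beats ÷ 6 = 8 chords.
B: 4 × 4 = 16 beats ÷ 1 = 16 chords.
C: 16 × 5 = 80 beats ÷ 4 = 20 chords.
D: 4 × 7 = 28 beats ÷ 0.5 = 56 chords.
Overall: 100 chords over 36 bars → 100/36 = 25/9 chords per bar.

25/9 chords per bar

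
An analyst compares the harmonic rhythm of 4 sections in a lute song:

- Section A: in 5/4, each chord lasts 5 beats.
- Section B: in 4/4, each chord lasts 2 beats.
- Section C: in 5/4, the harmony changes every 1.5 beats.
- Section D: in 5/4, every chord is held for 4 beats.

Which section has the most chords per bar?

Section C

A: 5 beats/bar ÷ 5 beats/chord = 1 chord/bar.
B: 4 beats/bar ÷ 2 beats/chord = 2 chords/bar.
C: 5 beats/bar ÷ 1.5 beats/chord = 10/3 chords/bar.
D: 5 beats/bar ÷ 4 beats/chord = 1.25 chords/bar.
Fastest is C at 10/3 chords/bar.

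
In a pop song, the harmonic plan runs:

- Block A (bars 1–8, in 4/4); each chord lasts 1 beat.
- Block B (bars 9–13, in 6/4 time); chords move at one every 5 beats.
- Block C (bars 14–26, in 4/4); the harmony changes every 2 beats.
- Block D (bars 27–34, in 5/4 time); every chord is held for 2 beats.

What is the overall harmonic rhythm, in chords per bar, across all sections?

A: 8 bars of 4 beats is 32 beats; at 1 beat each that's 32 chords.
B: 5 bars of 6 beats is 30 beats; at 5 beats each that's 6 chords.
C: 13 bars of 4 beats is 52 beats; at 2 beats each that's 26 chords.
D: 8 bars of 5 beats is 40 beats; at 2 beats each that's 20 chords.
Overall: 84 chords over 34 bars → 84/34 = 42/17 chords per bar.

42/17 chords per bar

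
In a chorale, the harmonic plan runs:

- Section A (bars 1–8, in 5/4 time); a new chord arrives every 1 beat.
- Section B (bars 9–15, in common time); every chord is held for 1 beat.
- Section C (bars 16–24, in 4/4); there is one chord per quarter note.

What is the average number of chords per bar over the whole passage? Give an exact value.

13/3 chords per bar

A: 8 × 5 = 40 beats ÷ 1 = 40 chords.
B: 7 × 4 = 28 beats ÷ 1 = 28 chords.
C: 9 × 4 = 36 beats ÷ 1 = 36 chords.
Overall: 104 chords over 24 bars → 104/24 = 13/3 chords per bar.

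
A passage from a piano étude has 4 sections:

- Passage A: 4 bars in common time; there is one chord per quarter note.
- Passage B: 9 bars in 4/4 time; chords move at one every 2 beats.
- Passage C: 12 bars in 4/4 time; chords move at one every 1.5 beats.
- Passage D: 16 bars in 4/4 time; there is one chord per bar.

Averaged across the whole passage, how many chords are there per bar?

2 chords per bar

A: 4 × 4 = 16 beats ÷ 1 = 16 chords.
B: 9 × 4 = 36 beats ÷ 2 = 18 chords.
C: 12 × 4 = 48 beats ÷ 1.5 = 32 chords.
D: 16 × 4 = 64 beats ÷ 4 = 16 chords.
Overall: 82 chords over 41 bars → 82/41 = 2 chords per bar.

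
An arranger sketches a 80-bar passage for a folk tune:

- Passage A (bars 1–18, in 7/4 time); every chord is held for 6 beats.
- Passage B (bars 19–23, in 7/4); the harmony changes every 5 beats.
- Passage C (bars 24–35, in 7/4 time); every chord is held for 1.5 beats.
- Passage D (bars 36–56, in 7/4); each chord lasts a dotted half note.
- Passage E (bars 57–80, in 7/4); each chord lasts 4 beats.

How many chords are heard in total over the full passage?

175 chords

A: 18·7 = 126 beats, 126/6 = 21 chords.
B: 5·7 = 35 beats, 35/5 = 7 chords.
C: 12·7 = 84 beats, 84/1.5 = 56 chords.
D: 21·7 = 147 beats, 147/3 = 49 chords.
E: 24·7 = 168 beats, 168/4 = 42 chords.
Total: 21 + 7 + 56 + 49 + 42 = 175.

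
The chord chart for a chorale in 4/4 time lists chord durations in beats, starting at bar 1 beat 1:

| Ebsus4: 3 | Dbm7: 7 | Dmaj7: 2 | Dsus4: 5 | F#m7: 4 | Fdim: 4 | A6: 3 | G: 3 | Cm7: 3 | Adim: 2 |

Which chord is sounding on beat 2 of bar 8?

Beat 2 of bar 8 is beat (8−1)×4 + 2 = 30 overall.
Running totals: Ebsus4 ends at 3, Dbm7 ends at 10, Dmaj7 ends at 12, Dsus4 ends at 17, F#m7 ends at 21, Fdim ends at 25, A6 ends at 28, G ends at 31.
Beat 30 falls within G.

G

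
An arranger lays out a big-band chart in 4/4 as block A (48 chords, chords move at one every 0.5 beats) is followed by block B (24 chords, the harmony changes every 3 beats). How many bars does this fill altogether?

24 bars

A: 48 × 0.5 = 24 beats = 6 bars.
B: 24 × 3 = 72 beats = 18 bars.
Total: 6 + 18 = 24 bars.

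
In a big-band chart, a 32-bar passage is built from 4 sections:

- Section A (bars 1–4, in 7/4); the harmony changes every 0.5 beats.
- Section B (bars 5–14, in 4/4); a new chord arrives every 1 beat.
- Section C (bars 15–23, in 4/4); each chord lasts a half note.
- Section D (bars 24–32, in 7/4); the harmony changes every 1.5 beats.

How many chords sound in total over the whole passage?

156 chords

A: 4·7 = 28 beats, 28/0.5 = 56 chords.
B: 10·4 = 40 beats, 40/1 = 40 chords.
C: 9·4 = 36 beats, 36/2 = 18 chords.
D: 9·7 = 63 beats, 63/1.5 = 42 chords.
Total: 56 + 40 + 18 + 42 = 156.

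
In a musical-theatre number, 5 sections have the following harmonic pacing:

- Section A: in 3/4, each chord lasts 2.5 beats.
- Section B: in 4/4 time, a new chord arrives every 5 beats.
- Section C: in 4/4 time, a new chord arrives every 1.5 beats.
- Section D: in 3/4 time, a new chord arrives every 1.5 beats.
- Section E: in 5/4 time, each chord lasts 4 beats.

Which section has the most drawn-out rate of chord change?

Section B

A: 3 beats/bar ÷ 2.5 beats/chord = 1.2 chords/bar.
B: 4 beats/bar ÷ 5 beats/chord = 0.8 chords/bar.
C: 4 beats/bar ÷ 1.5 beats/chord = 8/3 chords/bar.
D: 3 beats/bar ÷ 1.5 beats/chord = 2 chords/bar.
E: 5 beats/bar ÷ 4 beats/chord = 1.25 chords/bar.
Slowest is B at 0.8 chords/bar.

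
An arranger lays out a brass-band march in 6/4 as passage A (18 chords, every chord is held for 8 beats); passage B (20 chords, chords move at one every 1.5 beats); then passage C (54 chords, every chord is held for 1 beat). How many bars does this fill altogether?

38 bars

A: 18 × 8 = 144 beats = 24 bars.
B: 20 × 1.5 = 30 beats = 5 bars.
C: 54 × 1 = 54 beats = 9 bars.
Total: 24 + 5 + 9 = 38 bars.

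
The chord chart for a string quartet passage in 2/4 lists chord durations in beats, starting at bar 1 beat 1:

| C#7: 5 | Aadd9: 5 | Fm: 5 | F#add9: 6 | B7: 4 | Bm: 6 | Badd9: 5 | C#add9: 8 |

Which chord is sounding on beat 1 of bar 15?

Beat 1 of bar 15 is beat (15−1)×2 + 1 = 29 overall.
Running totals: C#7 ends at 5, Aadd9 ends at 10, Fm ends at 15, F#add9 ends at 21, B7 ends at 25, Bm ends at 31.
Beat 29 falls within Bm.

Bm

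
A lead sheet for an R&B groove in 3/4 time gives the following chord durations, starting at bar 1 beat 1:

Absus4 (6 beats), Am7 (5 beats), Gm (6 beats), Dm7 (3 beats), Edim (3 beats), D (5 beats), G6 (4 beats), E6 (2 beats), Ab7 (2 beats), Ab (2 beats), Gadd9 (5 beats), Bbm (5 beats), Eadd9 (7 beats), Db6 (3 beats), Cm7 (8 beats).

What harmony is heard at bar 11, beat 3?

Beat 3 of bar 11 is beat (11−1)×3 + 3 = 33 overall.
Running totals: Absus4 ends at 6, Am7 ends at 11, Gm ends at 17, Dm7 ends at 20, Edim ends at 23, D ends at 28, G6 ends at 32, E6 ends at 34.
Beat 33 falls within E6.

E6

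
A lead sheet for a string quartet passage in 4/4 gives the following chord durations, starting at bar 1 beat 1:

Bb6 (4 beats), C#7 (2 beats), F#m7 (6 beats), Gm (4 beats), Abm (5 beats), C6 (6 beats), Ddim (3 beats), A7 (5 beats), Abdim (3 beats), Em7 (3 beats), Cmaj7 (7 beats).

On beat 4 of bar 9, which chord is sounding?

Beat 4 of bar 9 is beat (9−1)×4 + 4 = 36 overall.
Running totals: Bb6 ends at 4, C#7 ends at 6, F#m7 ends at 12, Gm ends at 16, Abm ends at 21, C6 ends at 27, Ddim ends at 30, A7 ends at 35, Abdim ends at 38.
Beat 36 falls within Abdim.

Abdim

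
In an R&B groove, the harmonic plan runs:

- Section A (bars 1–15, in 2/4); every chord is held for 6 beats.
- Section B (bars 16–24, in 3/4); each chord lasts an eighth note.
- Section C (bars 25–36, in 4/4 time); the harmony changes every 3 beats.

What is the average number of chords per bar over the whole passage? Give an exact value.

A: 15 bars of 2 beats is 30 beats; at 6 beats each that's 5 chords.
B: 9 bars of 3 beats is 27 beats; at 0.5 beats each that's 54 chords.
C: 12 bars of 4 beats is 48 beats; at 3 beats each that's 16 chords.
Overall: 75 chords over 36 bars → 75/36 = 25/12 chords per bar.

25/12 chords per bar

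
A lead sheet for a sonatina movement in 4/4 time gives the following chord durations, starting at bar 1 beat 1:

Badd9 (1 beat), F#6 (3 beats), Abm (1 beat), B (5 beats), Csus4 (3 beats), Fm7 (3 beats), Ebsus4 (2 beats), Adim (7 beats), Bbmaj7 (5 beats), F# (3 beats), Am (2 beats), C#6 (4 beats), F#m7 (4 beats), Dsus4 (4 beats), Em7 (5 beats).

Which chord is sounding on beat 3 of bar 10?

C#6

Beat 3 of bar 10 is beat (10−1)×4 + 3 = 39 overall.
Running totals: Badd9 ends at 1, F#6 ends at 4, Abm ends at 5, B ends at 10, Csus4 ends at 13, Fm7 ends at 16, Ebsus4 ends at 18, Adim ends at 25, Bbmaj7 ends at 30, F# ends at 33, Am ends at 35, C#6 ends at 39.
Beat 39 falls within C#6.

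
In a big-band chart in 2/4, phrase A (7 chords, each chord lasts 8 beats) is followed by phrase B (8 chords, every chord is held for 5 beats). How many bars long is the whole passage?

48 bars

A: 7 × 8 = 56 beats = 28 bars.
B: 8 × 5 = 40 beats = 20 bars.
Total: 28 + 20 = 48 bars.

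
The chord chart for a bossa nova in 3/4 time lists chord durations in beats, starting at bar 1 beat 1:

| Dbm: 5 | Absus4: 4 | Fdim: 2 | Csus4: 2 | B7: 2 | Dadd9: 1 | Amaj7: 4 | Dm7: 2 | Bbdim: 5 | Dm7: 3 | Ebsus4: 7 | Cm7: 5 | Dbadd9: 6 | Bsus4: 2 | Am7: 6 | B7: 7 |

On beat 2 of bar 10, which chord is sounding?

Dm7

Beat 2 of bar 10 is beat (10−1)×3 + 2 = 29 overall.
Running totals: Dbm ends at 5, Absus4 ends at 9, Fdim ends at 11, Csus4 ends at 13, B7 ends at 15, Dadd9 ends at 16, Amaj7 ends at 20, Dm7 ends at 22, Bbdim ends at 27, Dm7 ends at 30.
Beat 29 falls within Dm7.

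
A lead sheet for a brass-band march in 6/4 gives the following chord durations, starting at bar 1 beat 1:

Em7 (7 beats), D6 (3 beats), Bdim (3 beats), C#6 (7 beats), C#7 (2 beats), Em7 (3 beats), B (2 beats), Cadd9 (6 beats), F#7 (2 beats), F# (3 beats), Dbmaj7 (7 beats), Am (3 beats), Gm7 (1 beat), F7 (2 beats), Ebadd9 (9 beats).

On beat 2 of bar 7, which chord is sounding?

Beat 2 of bar 7 is beat (7−1)×6 + 2 = 38 overall.
Running totals: Em7 ends at 7, D6 ends at 10, Bdim ends at 13, C#6 ends at 20, C#7 ends at 22, Em7 ends at 25, B ends at 27, Cadd9 ends at 33, F#7 ends at 35, F# ends at 38.
Beat 38 falls within F#.

F#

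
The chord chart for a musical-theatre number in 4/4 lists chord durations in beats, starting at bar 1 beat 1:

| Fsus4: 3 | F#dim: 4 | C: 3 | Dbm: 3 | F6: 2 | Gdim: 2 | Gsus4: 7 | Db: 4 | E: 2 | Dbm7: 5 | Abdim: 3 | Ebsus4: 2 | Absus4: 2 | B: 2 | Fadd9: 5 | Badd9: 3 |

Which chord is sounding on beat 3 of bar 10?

Beat 3 of bar 10 is beat (10−1)×4 + 3 = 39 overall.
Running totals: Fsus4 ends at 3, F#dim ends at 7, C ends at 10, Dbm ends at 13, F6 ends at 15, Gdim ends at 17, Gsus4 ends at 24, Db ends at 28, E ends at 30, Dbm7 ends at 35, Abdim ends at 38, Ebsus4 ends at 40.
Beat 39 falls within Ebsus4.

Ebsus4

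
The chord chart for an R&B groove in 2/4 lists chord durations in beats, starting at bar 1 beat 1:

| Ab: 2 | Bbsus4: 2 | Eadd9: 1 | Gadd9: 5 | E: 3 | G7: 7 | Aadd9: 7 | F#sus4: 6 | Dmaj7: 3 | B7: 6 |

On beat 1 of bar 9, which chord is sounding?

Beat 1 of bar 9 is beat (9−1)×2 + 1 = 17 overall.
Running totals: Ab ends at 2, Bbsus4 ends at 4, Eadd9 ends at 5, Gadd9 ends at 10, E ends at 13, G7 ends at 20.
Beat 17 falls within G7.

G7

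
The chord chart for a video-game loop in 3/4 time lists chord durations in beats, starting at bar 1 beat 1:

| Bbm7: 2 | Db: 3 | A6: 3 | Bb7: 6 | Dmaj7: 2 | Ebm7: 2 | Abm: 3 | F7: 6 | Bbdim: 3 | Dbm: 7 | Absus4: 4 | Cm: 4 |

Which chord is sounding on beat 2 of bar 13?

Beat 2 of bar 13 is beat (13−1)×3 + 2 = 38 overall.
Running totals: Bbm7 ends at 2, Db ends at 5, A6 ends at 8, Bb7 ends at 14, Dmaj7 ends at 16, Ebm7 ends at 18, Abm ends at 21, F7 ends at 27, Bbdim ends at 30, Dbm ends at 37, Absus4 ends at 41.
Beat 38 falls within Absus4.

Absus4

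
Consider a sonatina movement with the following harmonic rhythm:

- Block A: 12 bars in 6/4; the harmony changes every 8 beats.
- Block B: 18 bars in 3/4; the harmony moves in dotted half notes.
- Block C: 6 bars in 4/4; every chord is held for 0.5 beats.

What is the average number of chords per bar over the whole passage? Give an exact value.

25/12 chords per bar

A: 12 bars of 6 beats is 72 beats; at 8 beats each that's 9 chords.
B: 18 bars of 3 beats is 54 beats; at 3 beats each that's 18 chords.
C: 6 bars of 4 beats is 24 beats; at 0.5 beats each that's 48 chords.
Overall: 75 chords over 36 bars → 75/36 = 25/12 chords per bar.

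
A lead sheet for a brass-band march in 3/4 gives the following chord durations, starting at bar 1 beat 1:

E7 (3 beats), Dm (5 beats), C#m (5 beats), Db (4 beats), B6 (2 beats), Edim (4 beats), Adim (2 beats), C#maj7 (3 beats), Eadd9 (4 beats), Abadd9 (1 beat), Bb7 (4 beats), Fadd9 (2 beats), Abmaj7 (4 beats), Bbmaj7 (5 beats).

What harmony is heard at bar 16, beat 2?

Bbmaj7

Beat 2 of bar 16 is beat (16−1)×3 + 2 = 47 overall.
Running totals: E7 ends at 3, Dm ends at 8, C#m ends at 13, Db ends at 17, B6 ends at 19, Edim ends at 23, Adim ends at 25, C#maj7 ends at 28, Eadd9 ends at 32, Abadd9 ends at 33, Bb7 ends at 37, Fadd9 ends at 39, Abmaj7 ends at 43, Bbmaj7 ends at 48.
Beat 47 falls within Bbmaj7.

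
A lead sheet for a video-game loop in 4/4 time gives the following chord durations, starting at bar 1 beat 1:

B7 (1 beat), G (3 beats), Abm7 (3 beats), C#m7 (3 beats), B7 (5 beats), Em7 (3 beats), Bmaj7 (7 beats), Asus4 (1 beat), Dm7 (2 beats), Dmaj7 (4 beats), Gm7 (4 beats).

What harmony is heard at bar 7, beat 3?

Beat 3 of bar 7 is beat (7−1)×4 + 3 = 27 overall.
Running totals: B7 ends at 1, G ends at 4, Abm7 ends at 7, C#m7 ends at 10, B7 ends at 15, Em7 ends at 18, Bmaj7 ends at 25, Asus4 ends at 26, Dm7 ends at 28.
Beat 27 falls within Dm7.

Dm7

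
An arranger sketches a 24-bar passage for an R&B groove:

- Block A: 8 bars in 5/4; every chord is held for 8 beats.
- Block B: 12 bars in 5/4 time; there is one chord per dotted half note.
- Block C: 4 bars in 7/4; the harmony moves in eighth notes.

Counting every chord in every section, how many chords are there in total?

81 chords

A has 40 beats and chords last 8 each, so 5 chords.
B has 60 beats and chords last 3 each, so 20 chords.
C has 28 beats and chords last 0.5 each, so 56 chords.
Total: 5 + 20 + 56 = 81.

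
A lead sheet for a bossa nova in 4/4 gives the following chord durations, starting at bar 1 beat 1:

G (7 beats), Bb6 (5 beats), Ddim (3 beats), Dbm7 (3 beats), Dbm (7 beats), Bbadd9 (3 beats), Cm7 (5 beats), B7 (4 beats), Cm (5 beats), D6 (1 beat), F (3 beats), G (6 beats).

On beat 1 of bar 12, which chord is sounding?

F

Beat 1 of bar 12 is beat (12−1)×4 + 1 = 45 overall.
Running totals: G ends at 7, Bb6 ends at 12, Ddim ends at 15, Dbm7 ends at 18, Dbm ends at 25, Bbadd9 ends at 28, Cm7 ends at 33, B7 ends at 37, Cm ends at 42, D6 ends at 43, F ends at 46.
Beat 45 falls within F.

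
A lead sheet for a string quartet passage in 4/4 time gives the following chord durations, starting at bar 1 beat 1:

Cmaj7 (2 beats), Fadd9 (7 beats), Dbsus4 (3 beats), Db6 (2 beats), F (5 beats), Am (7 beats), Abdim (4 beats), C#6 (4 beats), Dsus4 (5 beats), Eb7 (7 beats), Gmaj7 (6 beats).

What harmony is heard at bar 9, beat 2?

Beat 2 of bar 9 is beat (9−1)×4 + 2 = 34 overall.
Running totals: Cmaj7 ends at 2, Fadd9 ends at 9, Dbsus4 ends at 12, Db6 ends at 14, F ends at 19, Am ends at 26, Abdim ends at 30, C#6 ends at 34.
Beat 34 falls within C#6.

C#6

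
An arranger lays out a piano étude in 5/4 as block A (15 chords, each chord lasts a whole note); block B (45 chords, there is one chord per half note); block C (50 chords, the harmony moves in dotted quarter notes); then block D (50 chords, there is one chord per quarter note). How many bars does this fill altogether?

55 bars

A: 15 × 4 = 60 beats = 12 bars.
B: 45 × 2 = 90 beats = 18 bars.
C: 50 × 1.5 = 75 beats = 15 bars.
D: 50 × 1 = 50 beats = 10 bars.
Total: 12 + 18 + 15 + 10 = 55 bars.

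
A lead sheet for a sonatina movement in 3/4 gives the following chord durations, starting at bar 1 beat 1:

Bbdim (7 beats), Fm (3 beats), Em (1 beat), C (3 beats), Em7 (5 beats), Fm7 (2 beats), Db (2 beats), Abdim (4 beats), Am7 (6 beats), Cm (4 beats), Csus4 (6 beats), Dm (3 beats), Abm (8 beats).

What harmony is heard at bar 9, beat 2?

Beat 2 of bar 9 is beat (9−1)×3 + 2 = 26 overall.
Running totals: Bbdim ends at 7, Fm ends at 10, Em ends at 11, C ends at 14, Em7 ends at 19, Fm7 ends at 21, Db ends at 23, Abdim ends at 27.
Beat 26 falls within Abdim.

Abdim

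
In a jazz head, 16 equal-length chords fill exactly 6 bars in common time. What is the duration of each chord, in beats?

1.5 beats

6 bars × 4 beats/bar = 24 beats total.
24 beats ÷ 16 chords = 1.5 beats per chord.
(That is a dotted quarter note.)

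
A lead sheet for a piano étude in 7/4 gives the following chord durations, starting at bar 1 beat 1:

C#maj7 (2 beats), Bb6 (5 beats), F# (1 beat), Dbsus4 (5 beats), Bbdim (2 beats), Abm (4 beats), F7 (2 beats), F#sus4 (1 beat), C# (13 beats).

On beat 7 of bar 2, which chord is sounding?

Bbdim

Beat 7 of bar 2 is beat (2−1)×7 + 7 = 14 overall.
Running totals: C#maj7 ends at 2, Bb6 ends at 7, F# ends at 8, Dbsus4 ends at 13, Bbdim ends at 15.
Beat 14 falls within Bbdim.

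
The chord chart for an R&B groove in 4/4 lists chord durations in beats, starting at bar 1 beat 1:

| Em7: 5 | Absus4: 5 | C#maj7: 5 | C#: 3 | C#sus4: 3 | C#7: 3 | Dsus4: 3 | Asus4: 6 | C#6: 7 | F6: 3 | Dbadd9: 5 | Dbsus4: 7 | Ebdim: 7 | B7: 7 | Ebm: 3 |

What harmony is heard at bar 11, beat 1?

F6

Beat 1 of bar 11 is beat (11−1)×4 + 1 = 41 overall.
Running totals: Em7 ends at 5, Absus4 ends at 10, C#maj7 ends at 15, C# ends at 18, C#sus4 ends at 21, C#7 ends at 24, Dsus4 ends at 27, Asus4 ends at 33, C#6 ends at 40, F6 ends at 43.
Beat 41 falls within F6.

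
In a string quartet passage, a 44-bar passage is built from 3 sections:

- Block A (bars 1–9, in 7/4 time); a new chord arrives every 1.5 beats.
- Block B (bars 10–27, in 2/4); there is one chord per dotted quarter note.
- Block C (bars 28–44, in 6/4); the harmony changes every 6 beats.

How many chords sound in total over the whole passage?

83 chords

A: 9·7 = 63 beats, 63/1.5 = 42 chords.
B: 18·2 = 36 beats, 36/1.5 = 24 chords.
C: 17·6 = 102 beats, 102/6 = 17 chords.
Total: 42 + 24 + 17 = 83.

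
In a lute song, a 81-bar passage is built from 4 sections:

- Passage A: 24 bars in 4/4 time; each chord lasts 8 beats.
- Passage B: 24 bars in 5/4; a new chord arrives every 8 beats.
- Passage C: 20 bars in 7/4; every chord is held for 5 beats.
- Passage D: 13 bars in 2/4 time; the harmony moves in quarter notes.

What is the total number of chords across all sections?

81 chords

A has 96 beats and chords last 8 each, so 12 chords.
B has 120 beats and chords last 8 each, so 15 chords.
C has 140 beats and chords last 5 each, so 28 chords.
D has 26 beats and chords last 1 each, so 26 chords.
Total: 12 + 15 + 28 + 26 = 81.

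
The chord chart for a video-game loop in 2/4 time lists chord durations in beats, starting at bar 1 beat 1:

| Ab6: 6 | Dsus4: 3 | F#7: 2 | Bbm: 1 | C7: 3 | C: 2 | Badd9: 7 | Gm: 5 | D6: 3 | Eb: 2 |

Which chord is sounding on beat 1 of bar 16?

D6

Beat 1 of bar 16 is beat (16−1)×2 + 1 = 31 overall.
Running totals: Ab6 ends at 6, Dsus4 ends at 9, F#7 ends at 11, Bbm ends at 12, C7 ends at 15, C ends at 17, Badd9 ends at 24, Gm ends at 29, D6 ends at 32.
Beat 31 falls within D6.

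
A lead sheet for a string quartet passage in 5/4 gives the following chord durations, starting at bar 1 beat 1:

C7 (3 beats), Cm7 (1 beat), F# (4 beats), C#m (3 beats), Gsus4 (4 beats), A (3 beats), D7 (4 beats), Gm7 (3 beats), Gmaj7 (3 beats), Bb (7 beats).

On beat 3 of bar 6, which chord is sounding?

Beat 3 of bar 6 is beat (6−1)×5 + 3 = 28 overall.
Running totals: C7 ends at 3, Cm7 ends at 4, F# ends at 8, C#m ends at 11, Gsus4 ends at 15, A ends at 18, D7 ends at 22, Gm7 ends at 25, Gmaj7 ends at 28.
Beat 28 falls within Gmaj7.

Gmaj7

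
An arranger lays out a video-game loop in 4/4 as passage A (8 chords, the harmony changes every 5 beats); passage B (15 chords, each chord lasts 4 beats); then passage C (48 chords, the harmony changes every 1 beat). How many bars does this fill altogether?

A: 8 × 5 = 40 beats = 10 bars.
B: 15 × 4 = 60 beats = 15 bars.
C: 48 × 1 = 48 beats = 12 bars.
Total: 10 + 15 + 12 = 37 bars.

37 bars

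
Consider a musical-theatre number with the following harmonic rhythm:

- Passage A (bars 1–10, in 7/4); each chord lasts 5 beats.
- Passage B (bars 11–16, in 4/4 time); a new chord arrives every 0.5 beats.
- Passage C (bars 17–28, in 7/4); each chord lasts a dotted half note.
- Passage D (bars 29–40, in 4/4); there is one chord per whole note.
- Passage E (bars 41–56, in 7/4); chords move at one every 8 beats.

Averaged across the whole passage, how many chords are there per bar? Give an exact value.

A: 10 bars of 7 beats is 70 beats; at 5 beats each that's 14 chords.
B: 6 bars of 4 beats is 24 beats; at 0.5 beats each that's 48 chords.
C: 12 bars of 7 beats is 84 beats; at 3 beats each that's 28 chords.
D: 12 bars of 4 beats is 48 beats; at 4 beats each that's 12 chords.
E: 16 bars of 7 beats is 112 beats; at 8 beats each that's 14 chords.
Overall: 116 chords over 56 bars → 116/56 = 29/14 chords per bar.

29/14 chords per bar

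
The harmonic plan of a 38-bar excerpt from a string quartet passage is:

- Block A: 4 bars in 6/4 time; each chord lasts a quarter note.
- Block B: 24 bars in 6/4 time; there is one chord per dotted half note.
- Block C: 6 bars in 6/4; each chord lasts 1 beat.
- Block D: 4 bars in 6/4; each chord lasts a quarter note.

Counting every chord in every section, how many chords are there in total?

A has 24 beats and chords last 1 each, so 24 chords.
B has 144 beats and chords last 3 each, so 48 chords.
C has 36 beats and chords last 1 each, so 36 chords.
D has 24 beats and chords last 1 each, so 24 chords.
Total: 24 + 48 + 36 + 24 = 132.

132 chords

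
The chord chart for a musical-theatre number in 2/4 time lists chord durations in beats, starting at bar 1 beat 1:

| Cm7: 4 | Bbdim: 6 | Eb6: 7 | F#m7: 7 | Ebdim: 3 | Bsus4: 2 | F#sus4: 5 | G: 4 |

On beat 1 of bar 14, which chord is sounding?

Ebdim

Beat 1 of bar 14 is beat (14−1)×2 + 1 = 27 overall.
Running totals: Cm7 ends at 4, Bbdim ends at 10, Eb6 ends at 17, F#m7 ends at 24, Ebdim ends at 27.
Beat 27 falls within Ebdim.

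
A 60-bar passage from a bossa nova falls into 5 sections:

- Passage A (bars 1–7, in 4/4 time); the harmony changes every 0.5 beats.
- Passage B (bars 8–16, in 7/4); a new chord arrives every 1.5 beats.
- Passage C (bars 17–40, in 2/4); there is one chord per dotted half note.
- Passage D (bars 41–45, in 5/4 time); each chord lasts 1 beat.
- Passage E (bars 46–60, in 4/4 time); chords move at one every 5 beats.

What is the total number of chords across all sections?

151 chords

A has 28 beats and chords last 0.5 each, so 56 chords.
B has 63 beats and chords last 1.5 each, so 42 chords.
C has 48 beats and chords last 3 each, so 16 chords.
D has 25 beats and chords last 1 each, so 25 chords.
E has 60 beats and chords last 5 each, so 12 chords.
Total: 56 + 42 + 16 + 25 + 12 = 151.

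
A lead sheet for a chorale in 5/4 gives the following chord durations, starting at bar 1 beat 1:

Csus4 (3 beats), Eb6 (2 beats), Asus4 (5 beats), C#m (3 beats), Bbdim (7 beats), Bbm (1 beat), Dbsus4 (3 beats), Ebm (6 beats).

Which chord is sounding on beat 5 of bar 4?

Beat 5 of bar 4 is beat (4−1)×5 + 5 = 20 overall.
Running totals: Csus4 ends at 3, Eb6 ends at 5, Asus4 ends at 10, C#m ends at 13, Bbdim ends at 20.
Beat 20 falls within Bbdim.

Bbdim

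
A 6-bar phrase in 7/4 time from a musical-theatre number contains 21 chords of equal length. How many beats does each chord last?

6 bars × 7 beats/bar = 42 beats total.
42 beats ÷ 21 chords = 2 beats per chord.
(That is a half note.)

2 beats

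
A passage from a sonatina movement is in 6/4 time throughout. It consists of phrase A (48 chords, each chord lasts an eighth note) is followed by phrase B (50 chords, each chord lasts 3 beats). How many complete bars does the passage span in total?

29 bars

A: 48 × 0.5 = 24 beats = 4 bars.
B: 50 × 3 = 150 beats = 25 bars.
Total: 4 + 25 = 29 bars.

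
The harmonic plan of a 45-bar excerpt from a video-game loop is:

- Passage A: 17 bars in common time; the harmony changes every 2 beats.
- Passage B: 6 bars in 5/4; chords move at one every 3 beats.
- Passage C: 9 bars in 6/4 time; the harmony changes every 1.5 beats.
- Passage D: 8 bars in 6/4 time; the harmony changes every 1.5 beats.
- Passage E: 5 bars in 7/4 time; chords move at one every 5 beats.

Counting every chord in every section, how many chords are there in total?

119 chords

A: 17 bars × 4 beats = 68 beats; 2 beats/chord → 34 chords.
B: 6 bars × 5 beats = 30 beats; 3 beats/chord → 10 chords.
C: 9 bars × 6 beats = 54 beats; 1.5 beats/chord → 36 chords.
D: 8 bars × 6 beats = 48 beats; 1.5 beats/chord → 32 chords.
E: 5 bars × 7 beats = 35 beats; 5 beats/chord → 7 chords.
Total: 34 + 10 + 36 + 32 + 7 = 119.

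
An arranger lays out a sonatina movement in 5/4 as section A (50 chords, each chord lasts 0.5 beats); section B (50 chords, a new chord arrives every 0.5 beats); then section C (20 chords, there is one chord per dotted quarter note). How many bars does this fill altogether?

A: 50 × 0.5 = 25 beats = 5 bars.
B: 50 × 0.5 = 25 beats = 5 bars.
C: 20 × 1.5 = 30 beats = 6 bars.
Total: 5 + 5 + 6 = 16 bars.

16 bars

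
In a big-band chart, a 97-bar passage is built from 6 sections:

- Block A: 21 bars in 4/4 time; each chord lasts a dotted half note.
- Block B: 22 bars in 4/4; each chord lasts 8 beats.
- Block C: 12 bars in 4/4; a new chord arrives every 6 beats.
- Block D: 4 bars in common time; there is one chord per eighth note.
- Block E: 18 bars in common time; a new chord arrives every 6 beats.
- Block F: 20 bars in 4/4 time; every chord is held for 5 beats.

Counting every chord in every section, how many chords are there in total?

107 chords

A: 21 bars × 4 beats = 84 beats; 3 beats/chord → 28 chords.
B: 22 bars × 4 beats = 88 beats; 8 beats/chord → 11 chords.
C: 12 bars × 4 beats = 48 beats; 6 beats/chord → 8 chords.
D: 4 bars × 4 beats = 16 beats; 0.5 beats/chord → 32 chords.
E: 18 bars × 4 beats = 72 beats; 6 beats/chord → 12 chords.
F: 20 bars × 4 beats = 80 beats; 5 beats/chord → 16 chords.
Total: 28 + 11 + 8 + 32 + 12 + 16 = 107.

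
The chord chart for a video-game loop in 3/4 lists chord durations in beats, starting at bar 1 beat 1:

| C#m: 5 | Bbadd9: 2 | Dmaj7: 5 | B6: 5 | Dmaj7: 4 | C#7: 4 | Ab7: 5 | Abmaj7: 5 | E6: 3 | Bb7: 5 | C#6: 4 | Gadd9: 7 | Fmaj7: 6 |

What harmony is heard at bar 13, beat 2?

E6

Beat 2 of bar 13 is beat (13−1)×3 + 2 = 38 overall.
Running totals: C#m ends at 5, Bbadd9 ends at 7, Dmaj7 ends at 12, B6 ends at 17, Dmaj7 ends at 21, C#7 ends at 25, Ab7 ends at 30, Abmaj7 ends at 35, E6 ends at 38.
Beat 38 falls within E6.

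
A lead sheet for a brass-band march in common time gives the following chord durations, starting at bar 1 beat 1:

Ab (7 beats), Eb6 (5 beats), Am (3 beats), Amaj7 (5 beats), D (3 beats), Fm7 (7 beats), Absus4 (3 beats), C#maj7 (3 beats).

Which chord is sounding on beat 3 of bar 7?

Fm7

Beat 3 of bar 7 is beat (7−1)×4 + 3 = 27 overall.
Running totals: Ab ends at 7, Eb6 ends at 12, Am ends at 15, Amaj7 ends at 20, D ends at 23, Fm7 ends at 30.
Beat 27 falls within Fm7.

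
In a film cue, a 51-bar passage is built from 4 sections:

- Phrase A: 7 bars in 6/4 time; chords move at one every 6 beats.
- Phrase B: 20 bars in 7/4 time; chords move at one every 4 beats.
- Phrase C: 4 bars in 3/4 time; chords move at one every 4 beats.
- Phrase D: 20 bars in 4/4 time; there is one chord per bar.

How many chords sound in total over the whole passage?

65 chords

A has 42 beats and chords last 6 each, so 7 chords.
B has 140 beats and chords last 4 each, so 35 chords.
C has 12 beats and chords last 4 each, so 3 chords.
D has 80 beats and chords last 4 each, so 20 chords.
Total: 7 + 35 + 3 + 20 = 65.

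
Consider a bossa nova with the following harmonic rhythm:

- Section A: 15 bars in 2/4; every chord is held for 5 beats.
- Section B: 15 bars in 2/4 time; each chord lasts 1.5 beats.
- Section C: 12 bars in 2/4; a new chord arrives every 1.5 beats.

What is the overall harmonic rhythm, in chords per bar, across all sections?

A: 15 bars of 2 beats is 30 beats; at 5 beats each that's 6 chords.
B: 15 bars of 2 beats is 30 beats; at 1.5 beats each that's 20 chords.
C: 12 bars of 2 beats is 24 beats; at 1.5 beats each that's 16 chords.
Overall: 42 chords over 42 bars → 42/42 = 1 chords per bar.

1 chords per bar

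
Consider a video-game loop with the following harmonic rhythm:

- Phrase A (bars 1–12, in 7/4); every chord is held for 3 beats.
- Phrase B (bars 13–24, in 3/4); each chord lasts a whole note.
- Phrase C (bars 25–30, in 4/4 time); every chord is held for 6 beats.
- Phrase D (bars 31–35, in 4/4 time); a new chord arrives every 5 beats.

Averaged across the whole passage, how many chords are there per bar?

9/7 chords per bar

A: 12 bars of 7 beats is 84 beats; at 3 beats each that's 28 chords.
B: 12 bars of 3 beats is 36 beats; at 4 beats each that's 9 chords.
C: 6 bars of 4 beats is 24 beats; at 6 beats each that's 4 chords.
D: 5 bars of 4 beats is 20 beats; at 5 beats each that's 4 chords.
Overall: 45 chords over 35 bars → 45/35 = 9/7 chords per bar.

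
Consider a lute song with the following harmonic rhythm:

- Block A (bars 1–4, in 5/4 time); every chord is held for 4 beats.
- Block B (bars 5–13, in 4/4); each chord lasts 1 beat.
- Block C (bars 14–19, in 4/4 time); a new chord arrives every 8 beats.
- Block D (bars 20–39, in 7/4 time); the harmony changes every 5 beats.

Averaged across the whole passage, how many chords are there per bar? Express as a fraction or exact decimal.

A: 4 × 5 = 20 beats ÷ 4 = 5 chords.
B: 9 × 4 = 36 beats ÷ 1 = 36 chords.
C: 6 × 4 = 24 beats ÷ 8 = 3 chords.
D: 20 × 7 = 140 beats ÷ 5 = 28 chords.
Overall: 72 chords over 39 bars → 72/39 = 24/13 chords per bar.

24/13 chords per bar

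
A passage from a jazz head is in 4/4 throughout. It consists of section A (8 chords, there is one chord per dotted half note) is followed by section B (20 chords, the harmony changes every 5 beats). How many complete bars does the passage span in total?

A: 8 × 3 = 24 beats = 6 bars.
B: 20 × 5 = 100 beats = 25 bars.
Total: 6 + 25 = 31 bars.

31 bars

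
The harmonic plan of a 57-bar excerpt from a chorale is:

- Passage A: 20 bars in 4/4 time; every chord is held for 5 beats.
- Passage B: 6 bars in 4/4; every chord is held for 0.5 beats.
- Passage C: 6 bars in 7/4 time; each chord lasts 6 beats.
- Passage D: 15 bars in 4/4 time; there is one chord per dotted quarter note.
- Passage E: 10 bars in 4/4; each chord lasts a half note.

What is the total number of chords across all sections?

131 chords

A: 20·4 = 80 beats, 80/5 = 16 chords.
B: 6·4 = 24 beats, 24/0.5 = 48 chords.
C: 6·7 = 42 beats, 42/6 = 7 chords.
D: 15·4 = 60 beats, 60/1.5 = 40 chords.
E: 10·4 = 40 beats, 40/2 = 20 chords.
Total: 16 + 48 + 7 + 40 + 20 = 131.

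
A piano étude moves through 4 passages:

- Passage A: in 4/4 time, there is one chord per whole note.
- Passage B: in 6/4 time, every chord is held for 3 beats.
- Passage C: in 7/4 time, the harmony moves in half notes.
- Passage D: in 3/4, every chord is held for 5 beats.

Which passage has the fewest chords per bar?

A: each chord is 4 beats in 4/4, so 1 per bar.
B: each chord is 3 beats in 6/4, so 2 per bar.
C: each chord is 2 beats in 7/4, so 3.5 per bar.
D: each chord is 5 beats in 3/4, so 0.6 per bar.
Slowest is D at 0.6 chords/bar.

Passage D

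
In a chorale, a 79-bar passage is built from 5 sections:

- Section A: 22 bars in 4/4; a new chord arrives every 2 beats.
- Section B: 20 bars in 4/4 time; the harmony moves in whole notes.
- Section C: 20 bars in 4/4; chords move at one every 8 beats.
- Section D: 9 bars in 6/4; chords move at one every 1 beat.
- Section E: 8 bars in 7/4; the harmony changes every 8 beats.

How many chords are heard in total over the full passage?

135 chords

A has 88 beats and chords last 2 each, so 44 chords.
B has 80 beats and chords last 4 each, so 20 chords.
C has 80 beats and chords last 8 each, so 10 chords.
D has 54 beats and chords last 1 each, so 54 chords.
E has 56 beats and chords last 8 each, so 7 chords.
Total: 44 + 20 + 10 + 54 + 7 = 135.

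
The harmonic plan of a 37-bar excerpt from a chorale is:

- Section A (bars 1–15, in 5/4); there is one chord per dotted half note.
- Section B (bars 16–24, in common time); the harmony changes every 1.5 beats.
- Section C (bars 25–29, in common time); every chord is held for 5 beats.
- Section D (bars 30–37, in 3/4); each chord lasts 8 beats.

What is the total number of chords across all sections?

A: 15 bars × 5 beats = 75 beats; 3 beats/chord → 25 chords.
B: 9 bars × 4 beats = 36 beats; 1.5 beats/chord → 24 chords.
C: 5 bars × 4 beats = 20 beats; 5 beats/chord → 4 chords.
D: 8 bars × 3 beats = 24 beats; 8 beats/chord → 3 chords.
Total: 25 + 24 + 4 + 3 = 56.

56 chords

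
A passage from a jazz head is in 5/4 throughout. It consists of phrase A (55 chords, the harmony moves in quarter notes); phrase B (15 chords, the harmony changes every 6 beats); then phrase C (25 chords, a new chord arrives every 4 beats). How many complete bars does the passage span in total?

A: 55 × 1 = 55 beats = 11 bars.
B: 15 × 6 = 90 beats = 18 bars.
C: 25 × 4 = 100 beats = 20 bars.
Total: 11 + 18 + 20 = 49 bars.

49 bars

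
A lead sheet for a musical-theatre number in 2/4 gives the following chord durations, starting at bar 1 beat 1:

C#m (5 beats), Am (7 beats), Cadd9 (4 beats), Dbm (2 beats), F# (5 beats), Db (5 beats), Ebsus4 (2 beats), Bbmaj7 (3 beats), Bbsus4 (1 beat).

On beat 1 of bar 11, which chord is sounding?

Beat 1 of bar 11 is beat (11−1)×2 + 1 = 21 overall.
Running totals: C#m ends at 5, Am ends at 12, Cadd9 ends at 16, Dbm ends at 18, F# ends at 23.
Beat 21 falls within F#.

F#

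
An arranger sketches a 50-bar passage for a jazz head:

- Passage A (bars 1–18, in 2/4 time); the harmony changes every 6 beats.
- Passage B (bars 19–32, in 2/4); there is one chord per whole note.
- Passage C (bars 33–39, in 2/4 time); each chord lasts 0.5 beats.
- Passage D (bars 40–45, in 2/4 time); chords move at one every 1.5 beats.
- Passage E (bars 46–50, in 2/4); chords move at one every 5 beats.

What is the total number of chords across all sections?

A has 36 beats and chords last 6 each, so 6 chords.
B has 28 beats and chords last 4 each, so 7 chords.
C has 14 beats and chords last 0.5 each, so 28 chords.
D has 12 beats and chords last 1.5 each, so 8 chords.
E has 10 beats and chords last 5 each, so 2 chords.
Total: 6 + 7 + 28 + 8 + 2 = 51.

51 chords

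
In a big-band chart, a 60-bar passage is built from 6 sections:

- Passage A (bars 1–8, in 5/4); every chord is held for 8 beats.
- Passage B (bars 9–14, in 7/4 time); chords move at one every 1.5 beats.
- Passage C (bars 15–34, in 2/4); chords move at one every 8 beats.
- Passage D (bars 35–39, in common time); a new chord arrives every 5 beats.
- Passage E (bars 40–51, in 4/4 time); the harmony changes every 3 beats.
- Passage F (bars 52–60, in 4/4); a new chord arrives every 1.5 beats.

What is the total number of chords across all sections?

A has 40 beats and chords last 8 each, so 5 chords.
B has 42 beats and chords last 1.5 each, so 28 chords.
C has 40 beats and chords last 8 each, so 5 chords.
D has 20 beats and chords last 5 each, so 4 chords.
E has 48 beats and chords last 3 each, so 16 chords.
F has 36 beats and chords last 1.5 each, so 24 chords.
Total: 5 + 28 + 5 + 4 + 16 + 24 = 82.

82 chords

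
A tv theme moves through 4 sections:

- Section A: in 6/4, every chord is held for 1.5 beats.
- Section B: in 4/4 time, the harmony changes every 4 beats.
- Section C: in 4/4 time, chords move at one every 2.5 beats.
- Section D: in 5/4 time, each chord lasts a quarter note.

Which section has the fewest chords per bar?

Section B

A: each chord is 1.5 beats in 6/4, so 4 per bar.
B: each chord is 4 beats in 4/4, so 1 per bar.
C: each chord is 2.5 beats in 4/4, so 1.6 per bar.
D: each chord is 1 beat in 5/4, so 5 per bar.
Slowest is B at 1 chords/bar.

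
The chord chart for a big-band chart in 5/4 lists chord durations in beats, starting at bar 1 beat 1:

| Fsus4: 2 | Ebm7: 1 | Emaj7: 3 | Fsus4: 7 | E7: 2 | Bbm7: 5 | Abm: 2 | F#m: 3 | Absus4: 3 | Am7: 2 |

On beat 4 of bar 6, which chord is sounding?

Beat 4 of bar 6 is beat (6−1)×5 + 4 = 29 overall.
Running totals: Fsus4 ends at 2, Ebm7 ends at 3, Emaj7 ends at 6, Fsus4 ends at 13, E7 ends at 15, Bbm7 ends at 20, Abm ends at 22, F#m ends at 25, Absus4 ends at 28, Am7 ends at 30.
Beat 29 falls within Am7.

Am7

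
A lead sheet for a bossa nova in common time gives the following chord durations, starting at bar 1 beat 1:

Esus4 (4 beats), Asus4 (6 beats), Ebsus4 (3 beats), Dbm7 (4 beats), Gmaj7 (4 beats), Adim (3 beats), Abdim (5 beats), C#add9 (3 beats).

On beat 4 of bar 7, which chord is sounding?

Abdim

Beat 4 of bar 7 is beat (7−1)×4 + 4 = 28 overall.
Running totals: Esus4 ends at 4, Asus4 ends at 10, Ebsus4 ends at 13, Dbm7 ends at 17, Gmaj7 ends at 21, Adim ends at 24, Abdim ends at 29.
Beat 28 falls within Abdim.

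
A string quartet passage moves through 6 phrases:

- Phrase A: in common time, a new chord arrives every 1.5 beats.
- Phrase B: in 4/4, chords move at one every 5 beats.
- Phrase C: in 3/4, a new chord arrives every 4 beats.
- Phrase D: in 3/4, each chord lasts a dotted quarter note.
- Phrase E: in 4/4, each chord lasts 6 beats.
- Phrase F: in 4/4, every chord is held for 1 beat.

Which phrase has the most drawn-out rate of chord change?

A: 4 beats/bar ÷ 1.5 beats/chord = 8/3 chords/bar.
B: 4 beats/bar ÷ 5 beats/chord = 0.8 chords/bar.
C: 3 beats/bar ÷ 4 beats/chord = 0.75 chords/bar.
D: 3 beats/bar ÷ 1.5 beats/chord = 2 chords/bar.
E: 4 beats/bar ÷ 6 beats/chord = 2/3 chords/bar.
F: 4 beats/bar ÷ 1 beat/chord = 4 chords/bar.
Slowest is E at 2/3 chords/bar.

Phrase E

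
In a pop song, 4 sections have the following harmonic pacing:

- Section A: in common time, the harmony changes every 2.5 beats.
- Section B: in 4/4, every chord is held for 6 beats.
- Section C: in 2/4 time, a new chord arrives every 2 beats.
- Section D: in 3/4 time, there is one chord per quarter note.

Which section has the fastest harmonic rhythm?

Section D

A: 4 beats/bar ÷ 2.5 beats/chord = 1.6 chords/bar.
B: 4 beats/bar ÷ 6 beats/chord = 2/3 chords/bar.
C: 2 beats/bar ÷ 2 beats/chord = 1 chord/bar.
D: 3 beats/bar ÷ 1 beat/chord = 3 chords/bar.
Fastest is D at 3 chords/bar.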